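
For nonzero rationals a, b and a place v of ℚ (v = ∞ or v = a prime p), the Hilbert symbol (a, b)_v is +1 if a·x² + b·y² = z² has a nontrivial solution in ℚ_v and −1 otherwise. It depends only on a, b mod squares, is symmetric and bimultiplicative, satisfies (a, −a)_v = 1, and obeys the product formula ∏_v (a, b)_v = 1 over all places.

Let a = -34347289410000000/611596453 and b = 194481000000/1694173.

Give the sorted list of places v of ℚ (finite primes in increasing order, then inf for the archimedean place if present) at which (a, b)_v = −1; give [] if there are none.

(a, b) ≡ (-2730, 13) mod (ℚ^×)²; places V = {2, 3, 5, 7, 13, 19, 29, ∞}.
(a,b)_3: α=5, u≡2; β=4, v≡1 (mod 3); (2|3)=-1, (1|3)=+1; sign (−1)^0·-1^4·+1^5 = +1.
(a,b)_∞: sgn(-2730)=−, sgn(13)=+, so +1.
(a,b)_2: α=7, β=6; u≡3, v≡5 (mod 8); ε(u)ε(v)=1·0, αω(v)=7·1, βω(u)=6·1; sum ≡ 1  ⇒  -1.
(a,b)_13: α=-1, u≡5; β=-1, v≡3 (mod 13); (5|13)=-1, (3|13)=+1; sign (−1)^0·-1^-1·+1^-1 = -1.
(a,b)_29: α=2, u≡23; β=0, v≡7 (mod 29); (23|29)=+1, (7|29)=+1; sign (−1)^0·+1^0·+1^2 = +1.
(a,b)_7: α=5, u≡1; β=4, v≡5 (mod 7); (1|7)=+1, (5|7)=-1; sign (−1)^0·+1^4·-1^5 = -1.
(a,b)_5: α=7, u≡4; β=6, v≡3 (mod 5); (4|5)=+1, (3|5)=-1; sign (−1)^0·+1^6·-1^7 = -1.
(a,b)_19: α=-6, u≡1; β=-4, v≡15 (mod 19); (1|19)=+1, (15|19)=-1; sign (−1)^0·+1^-4·-1^-6 = +1.
(-2730, 13 / ℚ) ramifies at {2, 5, 7, 13}: a division algebra.

[2, 5, 7, 13]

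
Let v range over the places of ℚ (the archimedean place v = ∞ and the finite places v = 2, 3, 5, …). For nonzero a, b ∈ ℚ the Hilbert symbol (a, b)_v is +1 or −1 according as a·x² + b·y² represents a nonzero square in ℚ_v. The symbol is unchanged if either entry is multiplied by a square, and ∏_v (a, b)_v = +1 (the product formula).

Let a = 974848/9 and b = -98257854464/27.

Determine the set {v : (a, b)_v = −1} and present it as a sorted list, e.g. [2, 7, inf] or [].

Mod squares: a ≡ 238, b ≡ -42. Check v ∈ {∞, 2, 3, 7, 11, 17}.
v=2: v_2(a)=13, v_2(b)=13; units ≡ 7, 3 (mod 8); ε·ε+αω+βω = 1·1+13·1+13·0 ≡ 0  ⇒  (a,b)_2 = +1.
v=17: a=17^1·(≡6), b=17^2·(≡8) mod 17; (6|17)=-1, (8|17)=+1; (−1)^{1·2·8}·(-1)^2·(+1)^1 = +1.
v=7: a=7^1·(≡3), b=7^3·(≡1) mod 7; (3|7)=-1, (1|7)=+1; (−1)^{1·3·3}·(-1)^3·(+1)^1 = +1.
v=∞: 238 > 0 and -42 < 0  ⇒  (a,b)_∞ = +1.
v=3: a=3^-2·(≡1), b=3^-3·(≡1) mod 3; (1|3)=+1, (1|3)=+1; (−1)^{-2·-3·1}·(+1)^-3·(+1)^-2 = +1.
v=11: a=11^0·(≡8), b=11^2·(≡8) mod 11; (8|11)=-1, (8|11)=-1; (−1)^{0·2·5}·(-1)^2·(-1)^0 = +1.
Ram(a, b) = ∅: the form 238·x² + -42·y² − z² is isotropic over every ℚ_v, so by Hasse–Minkowski it is isotropic over ℚ.

[]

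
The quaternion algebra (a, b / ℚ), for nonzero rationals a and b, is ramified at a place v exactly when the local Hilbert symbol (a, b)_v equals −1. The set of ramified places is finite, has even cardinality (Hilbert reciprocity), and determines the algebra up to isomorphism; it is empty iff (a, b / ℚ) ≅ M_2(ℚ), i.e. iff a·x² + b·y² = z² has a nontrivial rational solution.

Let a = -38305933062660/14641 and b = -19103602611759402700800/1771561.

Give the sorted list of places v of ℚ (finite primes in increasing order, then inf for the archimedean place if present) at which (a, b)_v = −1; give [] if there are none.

[2, 5, 29, inf]

Mod squares: a ≡ -118465, b ≡ -37. Check v ∈ {∞, 2, 3, 5, 11, 19, 29, 37, 43}.
v=11: a=11^-4·(≡1), b=11^-6·(≡10) mod 11; (1|11)=+1, (10|11)=-1; (−1)^{-4·-6·5}·(+1)^-6·(-1)^-4 = +1.
v=∞: -118465 < 0 and -37 < 0  ⇒  (a,b)_∞ = -1.
v=29: a=29^1·(≡25), b=29^2·(≡14) mod 29; (25|29)=+1, (14|29)=-1; (−1)^{1·2·14}·(+1)^2·(-1)^1 = -1.
v=43: a=43^1·(≡40), b=43^2·(≡6) mod 43; (40|43)=+1, (6|43)=+1; (−1)^{1·2·21}·(+1)^2·(+1)^1 = +1.
v=5: a=5^1·(≡3), b=5^2·(≡3) mod 5; (3|5)=-1, (3|5)=-1; (−1)^{1·2·2}·(-1)^2·(-1)^1 = -1.
v=19: a=19^1·(≡5), b=19^2·(≡5) mod 19; (5|19)=+1, (5|19)=+1; (−1)^{1·2·9}·(+1)^2·(+1)^1 = +1.
v=2: v_2(a)=2, v_2(b)=12; units ≡ 7, 3 (mod 8); ε·ε+αω+βω = 1·1+2·1+12·0 ≡ 1  ⇒  (a,b)_2 = -1.
v=37: a=37^2·(≡30), b=37^3·(≡36) mod 37; (30|37)=+1, (36|37)=+1; (−1)^{2·3·18}·(+1)^3·(+1)^2 = +1.
v=3: a=3^10·(≡2), b=3^8·(≡2) mod 3; (2|3)=-1, (2|3)=-1; (−1)^{10·8·1}·(-1)^8·(-1)^10 = +1.
|Ram(-118465, -37)| = 4, even; anisotropic at {2, 5, 29, ∞}.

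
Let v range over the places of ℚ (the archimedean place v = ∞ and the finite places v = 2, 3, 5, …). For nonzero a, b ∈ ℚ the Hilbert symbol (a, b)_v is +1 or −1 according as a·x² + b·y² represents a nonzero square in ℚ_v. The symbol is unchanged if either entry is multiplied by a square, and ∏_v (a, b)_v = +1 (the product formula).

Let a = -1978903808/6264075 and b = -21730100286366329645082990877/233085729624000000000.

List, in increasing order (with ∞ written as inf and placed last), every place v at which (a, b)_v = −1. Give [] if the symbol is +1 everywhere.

[3, 13, 19, inf]

Mod squares: a ≡ -1311, b ≡ -195. Check v ∈ {∞, 2, 3, 5, 7, 11, 13, 17, 19, 23, 31}.
v=19: a=19^3·(≡1), b=19^10·(≡12) mod 19; (1|19)=+1, (12|19)=-1; (−1)^{3·10·9}·(+1)^10·(-1)^3 = -1.
v=11: a=11^0·(≡5), b=11^-2·(≡1) mod 11; (5|11)=+1, (1|11)=+1; (−1)^{0·-2·5}·(+1)^-2·(+1)^0 = +1.
v=31: a=31^0·(≡11), b=31^-2·(≡23) mod 31; (11|31)=-1, (23|31)=-1; (−1)^{0·-2·15}·(-1)^-2·(-1)^0 = +1.
v=13: a=13^0·(≡11), b=13^3·(≡7) mod 13; (11|13)=-1, (7|13)=-1; (−1)^{0·3·6}·(-1)^3·(-1)^0 = -1.
v=7: a=7^2·(≡6), b=7^8·(≡4) mod 7; (6|7)=-1, (4|7)=+1; (−1)^{2·8·3}·(-1)^8·(+1)^2 = +1.
v=5: a=5^-2·(≡4), b=5^-9·(≡1) mod 5; (4|5)=+1, (1|5)=+1; (−1)^{-2·-9·2}·(+1)^-9·(+1)^-2 = +1.
v=17: a=17^-4·(≡4), b=17^-4·(≡2) mod 17; (4|17)=+1, (2|17)=+1; (−1)^{-4·-4·8}·(+1)^-4·(+1)^-4 = +1.
v=3: a=3^-1·(≡1), b=3^-1·(≡1) mod 3; (1|3)=+1, (1|3)=+1; (−1)^{-1·-1·1}·(+1)^-1·(+1)^-1 = -1.
v=2: v_2(a)=8, v_2(b)=-12; units ≡ 1, 5 (mod 8); ε·ε+αω+βω = 0·0+8·1+-12·0 ≡ 0  ⇒  (a,b)_2 = +1.
v=∞: -1311 < 0 and -195 < 0  ⇒  (a,b)_∞ = -1.
v=23: a=23^1·(≡12), b=23^4·(≡8) mod 23; (12|23)=+1, (8|23)=+1; (−1)^{1·4·11}·(+1)^4·(+1)^1 = +1.
|Ram(-1311, -195)| = 4, even; anisotropic at {3, 13, 19, ∞}.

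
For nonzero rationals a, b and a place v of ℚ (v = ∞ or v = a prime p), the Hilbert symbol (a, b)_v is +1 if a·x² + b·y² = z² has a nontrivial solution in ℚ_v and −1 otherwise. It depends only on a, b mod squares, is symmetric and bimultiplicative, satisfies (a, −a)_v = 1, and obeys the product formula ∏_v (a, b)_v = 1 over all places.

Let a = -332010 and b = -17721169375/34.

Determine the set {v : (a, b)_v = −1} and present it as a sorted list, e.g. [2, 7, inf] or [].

(a, b) ≡ (-36890, -1822366) mod (ℚ^×)²; places V = {2, 3, 5, 7, 13, 17, 19, 23, 31, ∞}.
(a,b)_7: α=1, u≡2; β=1, v≡6 (mod 7); (2|7)=+1, (6|7)=-1; sign (−1)^1·+1^1·-1^1 = +1.
(a,b)_5: α=1, u≡3; β=4, v≡1 (mod 5); (3|5)=-1, (1|5)=+1; sign (−1)^0·-1^4·+1^1 = +1.
(a,b)_31: α=1, u≡16; β=1, v≡13 (mod 31); (16|31)=+1, (13|31)=-1; sign (−1)^1·+1^1·-1^1 = +1.
(a,b)_23: α=0, u≡18; β=2, v≡3 (mod 23); (18|23)=+1, (3|23)=+1; sign (−1)^0·+1^2·+1^0 = +1.
(a,b)_2: α=1, β=-1; u≡3, v≡1 (mod 8); ε(u)ε(v)=1·0, αω(v)=1·0, βω(u)=-1·1; sum ≡ 1  ⇒  -1.
(a,b)_17: α=1, u≡3; β=-1, v≡9 (mod 17); (3|17)=-1, (9|17)=+1; sign (−1)^0·-1^-1·+1^1 = -1.
(a,b)_∞: sgn(-36890)=−, sgn(-1822366)=−, so -1.
(a,b)_19: α=0, u≡15; β=1, v≡4 (mod 19); (15|19)=-1, (4|19)=+1; sign (−1)^0·-1^1·+1^0 = -1.
(a,b)_3: α=2, u≡1; β=0, v≡2 (mod 3); (1|3)=+1, (2|3)=-1; sign (−1)^0·+1^0·-1^2 = +1.
(a,b)_13: α=0, u≡10; β=1, v≡1 (mod 13); (10|13)=+1, (1|13)=+1; sign (−1)^0·+1^1·+1^0 = +1.
(-36890, -1822366 / ℚ) ramifies at {2, 17, 19, ∞}: a division algebra.

[2, 17, 19, inf]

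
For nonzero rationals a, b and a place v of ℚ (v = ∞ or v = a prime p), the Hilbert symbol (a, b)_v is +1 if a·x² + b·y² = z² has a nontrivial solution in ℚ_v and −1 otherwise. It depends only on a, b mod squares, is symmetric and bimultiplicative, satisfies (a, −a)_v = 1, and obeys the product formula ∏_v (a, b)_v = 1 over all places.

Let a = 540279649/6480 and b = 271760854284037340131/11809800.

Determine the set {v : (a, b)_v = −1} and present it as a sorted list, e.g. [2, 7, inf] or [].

[2, 5, 7, 19]

Mod squares: a ≡ 8645, b ≡ 38. Check v ∈ {∞, 2, 3, 5, 7, 13, 19, 43}.
v=13: a=13^3·(≡8), b=13^6·(≡12) mod 13; (8|13)=-1, (12|13)=+1; (−1)^{3·6·6}·(-1)^6·(+1)^3 = +1.
v=7: a=7^1·(≡6), b=7^4·(≡3) mod 7; (6|7)=-1, (3|7)=-1; (−1)^{1·4·3}·(-1)^4·(-1)^1 = -1.
v=19: a=19^1·(≡10), b=19^3·(≡14) mod 19; (10|19)=-1, (14|19)=-1; (−1)^{1·3·9}·(-1)^3·(-1)^1 = -1.
v=2: v_2(a)=-4, v_2(b)=-3; units ≡ 5, 3 (mod 8); ε·ε+αω+βω = 0·1+-4·1+-3·1 ≡ 1  ⇒  (a,b)_2 = -1.
v=∞: 8645 > 0 and 38 > 0  ⇒  (a,b)_∞ = +1.
v=5: a=5^-1·(≡4), b=5^-2·(≡3) mod 5; (4|5)=+1, (3|5)=-1; (−1)^{-1·-2·2}·(+1)^-2·(-1)^-1 = -1.
v=43: a=43^2·(≡12), b=43^4·(≡17) mod 43; (12|43)=-1, (17|43)=+1; (−1)^{2·4·21}·(-1)^4·(+1)^2 = +1.
v=3: a=3^-4·(≡2), b=3^-10·(≡2) mod 3; (2|3)=-1, (2|3)=-1; (−1)^{-4·-10·1}·(-1)^-10·(-1)^-4 = +1.
(8645, 38 / ℚ) ramifies at {2, 5, 7, 19}: a division algebra.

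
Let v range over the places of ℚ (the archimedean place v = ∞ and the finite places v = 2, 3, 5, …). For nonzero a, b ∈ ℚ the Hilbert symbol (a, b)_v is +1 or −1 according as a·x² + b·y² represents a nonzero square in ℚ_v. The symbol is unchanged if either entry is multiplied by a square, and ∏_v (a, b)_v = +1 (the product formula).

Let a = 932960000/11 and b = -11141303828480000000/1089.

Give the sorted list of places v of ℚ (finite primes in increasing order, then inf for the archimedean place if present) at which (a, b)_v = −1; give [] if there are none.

[11, 17]

(a, b) ≡ (1309, -5) mod (ℚ^×)²; places V = {2, 3, 5, 7, 11, 17, ∞}.
(a,b)_5: α=4, u≡1; β=7, v≡4 (mod 5); (1|5)=+1, (4|5)=+1; sign (−1)^0·+1^7·+1^4 = +1.
(a,b)_11: α=-1, u≡5; β=-2, v≡6 (mod 11); (5|11)=+1, (6|11)=-1; sign (−1)^0·+1^-2·-1^-1 = -1.
(a,b)_3: α=0, u≡1; β=-2, v≡1 (mod 3); (1|3)=+1, (1|3)=+1; sign (−1)^0·+1^-2·+1^0 = +1.
(a,b)_2: α=8, β=22; u≡5, v≡3 (mod 8); ε(u)ε(v)=0·1, αω(v)=8·1, βω(u)=22·1; sum ≡ 0  ⇒  +1.
(a,b)_17: α=1, u≡2; β=2, v≡3 (mod 17); (2|17)=+1, (3|17)=-1; sign (−1)^0·+1^2·-1^1 = -1.
(a,b)_7: α=3, u≡6; β=6, v≡2 (mod 7); (6|7)=-1, (2|7)=+1; sign (−1)^0·-1^6·+1^3 = +1.
(a,b)_∞: sgn(1309)=+, sgn(-5)=−, so +1.
(1309, -5 / ℚ) ramifies at {11, 17}: a division algebra.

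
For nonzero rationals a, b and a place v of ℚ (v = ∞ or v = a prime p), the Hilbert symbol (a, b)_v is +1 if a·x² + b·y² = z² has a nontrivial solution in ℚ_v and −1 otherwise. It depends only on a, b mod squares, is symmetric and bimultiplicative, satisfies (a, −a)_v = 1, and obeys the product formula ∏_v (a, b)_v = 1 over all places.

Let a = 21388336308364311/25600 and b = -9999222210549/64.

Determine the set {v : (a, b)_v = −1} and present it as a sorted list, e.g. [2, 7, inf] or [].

[2, 13, 17, 23]

Mod squares: a ≡ 4864431, b ≡ -2185469. Check v ∈ {∞, 2, 3, 5, 11, 13, 17, 23, 29, 31}.
v=11: a=11^1·(≡7), b=11^1·(≡1) mod 11; (7|11)=-1, (1|11)=+1; (−1)^{1·1·5}·(-1)^1·(+1)^1 = +1.
v=31: a=31^4·(≡19), b=31^3·(≡17) mod 31; (19|31)=+1, (17|31)=-1; (−1)^{4·3·15}·(+1)^3·(-1)^4 = +1.
v=∞: 4864431 > 0 and -2185469 < 0  ⇒  (a,b)_∞ = +1.
v=29: a=29^1·(≡3), b=29^1·(≡14) mod 29; (3|29)=-1, (14|29)=-1; (−1)^{1·1·14}·(-1)^1·(-1)^1 = +1.
v=13: a=13^1·(≡8), b=13^1·(≡9) mod 13; (8|13)=-1, (9|13)=+1; (−1)^{1·1·6}·(-1)^1·(+1)^1 = -1.
v=3: a=3^3·(≡1), b=3^2·(≡1) mod 3; (1|3)=+1, (1|3)=+1; (−1)^{3·2·1}·(+1)^2·(+1)^3 = +1.
v=17: a=17^1·(≡15), b=17^1·(≡11) mod 17; (15|17)=+1, (11|17)=-1; (−1)^{1·1·8}·(+1)^1·(-1)^1 = -1.
v=5: a=5^-2·(≡4), b=5^0·(≡4) mod 5; (4|5)=+1, (4|5)=+1; (−1)^{-2·0·2}·(+1)^0·(+1)^-2 = +1.
v=2: v_2(a)=-10, v_2(b)=-6; units ≡ 7, 3 (mod 8); ε·ε+αω+βω = 1·1+-10·1+-6·0 ≡ 1  ⇒  (a,b)_2 = -1.
v=23: a=23^3·(≡9), b=23^2·(≡11) mod 23; (9|23)=+1, (11|23)=-1; (−1)^{3·2·11}·(+1)^2·(-1)^3 = -1.
|Ram(4864431, -2185469)| = 4, even; anisotropic at {2, 13, 17, 23}.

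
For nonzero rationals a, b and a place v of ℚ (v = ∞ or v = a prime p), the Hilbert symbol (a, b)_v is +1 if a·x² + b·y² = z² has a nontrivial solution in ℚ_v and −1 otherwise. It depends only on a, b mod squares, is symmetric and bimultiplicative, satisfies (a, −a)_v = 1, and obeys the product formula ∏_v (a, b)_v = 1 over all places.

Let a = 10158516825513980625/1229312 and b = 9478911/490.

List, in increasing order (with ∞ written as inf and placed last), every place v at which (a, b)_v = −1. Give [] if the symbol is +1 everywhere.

[2, 3, 5, 13]

Mod squares: a ≡ 2, b ≡ 390. Check v ∈ {∞, 2, 3, 5, 7, 13, 17, 23, 29}.
v=13: a=13^6·(≡8), b=13^1·(≡9) mod 13; (8|13)=-1, (9|13)=+1; (−1)^{6·1·6}·(-1)^1·(+1)^6 = -1.
v=23: a=23^2·(≡9), b=23^0·(≡15) mod 23; (9|23)=+1, (15|23)=-1; (−1)^{2·0·11}·(+1)^0·(-1)^2 = +1.
v=∞: 2 > 0 and 390 > 0  ⇒  (a,b)_∞ = +1.
v=29: a=29^4·(≡17), b=29^2·(≡13) mod 29; (17|29)=-1, (13|29)=+1; (−1)^{4·2·14}·(-1)^2·(+1)^4 = +1.
v=17: a=17^0·(≡15), b=17^2·(≡15) mod 17; (15|17)=+1, (15|17)=+1; (−1)^{0·2·8}·(+1)^2·(+1)^0 = +1.
v=7: a=7^-4·(≡2), b=7^-2·(≡5) mod 7; (2|7)=+1, (5|7)=-1; (−1)^{-4·-2·3}·(+1)^-2·(-1)^-4 = +1.
v=3: a=3^2·(≡2), b=3^1·(≡1) mod 3; (2|3)=-1, (1|3)=+1; (−1)^{2·1·1}·(-1)^1·(+1)^2 = -1.
v=5: a=5^4·(≡2), b=5^-1·(≡2) mod 5; (2|5)=-1, (2|5)=-1; (−1)^{4·-1·2}·(-1)^-1·(-1)^4 = -1.
v=2: v_2(a)=-9, v_2(b)=-1; units ≡ 1, 3 (mod 8); ε·ε+αω+βω = 0·1+-9·1+-1·0 ≡ 1  ⇒  (a,b)_2 = -1.
(2, 390 / ℚ) ramifies at {2, 3, 5, 13}: a division algebra.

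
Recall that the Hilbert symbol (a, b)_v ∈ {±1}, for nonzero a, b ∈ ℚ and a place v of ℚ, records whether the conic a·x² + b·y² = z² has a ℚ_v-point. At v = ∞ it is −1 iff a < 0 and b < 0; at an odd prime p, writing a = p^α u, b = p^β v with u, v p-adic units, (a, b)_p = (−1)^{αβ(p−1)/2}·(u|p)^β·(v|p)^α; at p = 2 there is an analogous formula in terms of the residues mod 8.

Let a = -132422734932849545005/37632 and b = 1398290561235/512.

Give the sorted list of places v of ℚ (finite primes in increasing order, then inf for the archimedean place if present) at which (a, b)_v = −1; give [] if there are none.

Mod squares: a ≡ -208335, b ≡ 18672630. Check v ∈ {∞, 2, 3, 5, 7, 17, 19, 31, 41, 43, 47}.
v=47: a=47^2·(≡12), b=47^1·(≡45) mod 47; (12|47)=+1, (45|47)=-1; (−1)^{2·1·23}·(+1)^1·(-1)^2 = +1.
v=3: a=3^-1·(≡2), b=3^5·(≡2) mod 3; (2|3)=-1, (2|3)=-1; (−1)^{-1·5·1}·(-1)^5·(-1)^-1 = -1.
v=19: a=19^1·(≡5), b=19^1·(≡18) mod 19; (5|19)=+1, (18|19)=-1; (−1)^{1·1·9}·(+1)^1·(-1)^1 = +1.
v=2: v_2(a)=-8, v_2(b)=-9; units ≡ 1, 3 (mod 8); ε·ε+αω+βω = 0·1+-8·1+-9·0 ≡ 0  ⇒  (a,b)_2 = +1.
v=5: a=5^1·(≡2), b=5^1·(≡1) mod 5; (2|5)=-1, (1|5)=+1; (−1)^{1·1·2}·(-1)^1·(+1)^1 = -1.
v=17: a=17^3·(≡8), b=17^1·(≡12) mod 17; (8|17)=+1, (12|17)=-1; (−1)^{3·1·8}·(+1)^1·(-1)^3 = -1.
v=7: a=7^-2·(≡5), b=7^0·(≡1) mod 7; (5|7)=-1, (1|7)=+1; (−1)^{-2·0·3}·(-1)^0·(+1)^-2 = +1.
v=43: a=43^3·(≡17), b=43^2·(≡11) mod 43; (17|43)=+1, (11|43)=+1; (−1)^{3·2·21}·(+1)^2·(+1)^3 = +1.
v=31: a=31^2·(≡7), b=31^0·(≡7) mod 31; (7|31)=+1, (7|31)=+1; (−1)^{2·0·15}·(+1)^0·(+1)^2 = +1.
v=41: a=41^2·(≡14), b=41^1·(≡8) mod 41; (14|41)=-1, (8|41)=+1; (−1)^{2·1·20}·(-1)^1·(+1)^2 = -1.
v=∞: -208335 < 0 and 18672630 > 0  ⇒  (a,b)_∞ = +1.
(-208335, 18672630 / ℚ) ramifies at {3, 5, 17, 41}: a division algebra.

[3, 5, 17, 41]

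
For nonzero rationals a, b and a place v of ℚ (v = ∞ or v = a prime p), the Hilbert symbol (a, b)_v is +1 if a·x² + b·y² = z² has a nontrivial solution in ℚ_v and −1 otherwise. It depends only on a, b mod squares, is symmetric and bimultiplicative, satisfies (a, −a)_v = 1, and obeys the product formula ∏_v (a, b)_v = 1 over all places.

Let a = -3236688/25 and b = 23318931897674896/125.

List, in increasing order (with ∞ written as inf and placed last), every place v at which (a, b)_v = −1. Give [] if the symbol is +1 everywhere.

[5, 19, 29, 31]

(a, b) ≡ (-133, 3501605) mod (ℚ^×)²; places V = {2, 3, 5, 7, 13, 19, 29, 31, 41, ∞}.
(a,b)_∞: sgn(-133)=−, sgn(3501605)=+, so +1.
(a,b)_7: α=1, u≡2; β=8, v≡1 (mod 7); (2|7)=+1, (1|7)=+1; sign (−1)^0·+1^8·+1^1 = +1.
(a,b)_19: α=1, u≡13; β=3, v≡3 (mod 19); (13|19)=-1, (3|19)=-1; sign (−1)^1·-1^3·-1^1 = -1.
(a,b)_41: α=0, u≡40; β=1, v≡4 (mod 41); (40|41)=+1, (4|41)=+1; sign (−1)^0·+1^1·+1^0 = +1.
(a,b)_5: α=-2, u≡2; β=-3, v≡1 (mod 5); (2|5)=-1, (1|5)=+1; sign (−1)^0·-1^-3·+1^-2 = -1.
(a,b)_29: α=0, u≡14; β=1, v≡14 (mod 29); (14|29)=-1, (14|29)=-1; sign (−1)^0·-1^1·-1^0 = -1.
(a,b)_31: α=0, u≡17; β=1, v≡6 (mod 31); (17|31)=-1, (6|31)=-1; sign (−1)^0·-1^1·-1^0 = -1.
(a,b)_3: α=2, u≡2; β=0, v≡2 (mod 3); (2|3)=-1, (2|3)=-1; sign (−1)^0·-1^0·-1^2 = +1.
(a,b)_13: α=2, u≡3; β=0, v≡10 (mod 13); (3|13)=+1, (10|13)=+1; sign (−1)^0·+1^0·+1^2 = +1.
(a,b)_2: α=4, β=4; u≡3, v≡5 (mod 8); ε(u)ε(v)=1·0, αω(v)=4·1, βω(u)=4·1; sum ≡ 0  ⇒  +1.
Ram(-133, 3501605) = {5, 19, 29, 31}; no ℚ_5-point on the conic.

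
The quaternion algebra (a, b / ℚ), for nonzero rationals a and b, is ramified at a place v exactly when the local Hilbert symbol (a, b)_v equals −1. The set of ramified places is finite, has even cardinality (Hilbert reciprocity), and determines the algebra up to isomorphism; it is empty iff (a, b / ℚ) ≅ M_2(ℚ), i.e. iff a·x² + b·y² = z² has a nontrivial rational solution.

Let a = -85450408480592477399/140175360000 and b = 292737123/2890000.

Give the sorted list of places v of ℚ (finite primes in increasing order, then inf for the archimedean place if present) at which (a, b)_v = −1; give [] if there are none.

(a, b) ≡ (-81719, 13547) mod (ℚ^×)²; places V = {2, 3, 5, 7, 11, 13, 17, 19, 23, 31, ∞}.
(a,b)_7: α=2, u≡3; β=4, v≡4 (mod 7); (3|7)=-1, (4|7)=+1; sign (−1)^0·-1^4·+1^2 = +1.
(a,b)_31: α=4, u≡20; β=1, v≡30 (mod 31); (20|31)=+1, (30|31)=-1; sign (−1)^0·+1^1·-1^4 = +1.
(a,b)_11: α=3, u≡7; β=0, v≡10 (mod 11); (7|11)=-1, (10|11)=-1; sign (−1)^0·-1^0·-1^3 = -1.
(a,b)_17: α=1, u≡8; β=-2, v≡16 (mod 17); (8|17)=+1, (16|17)=+1; sign (−1)^0·+1^-2·+1^1 = +1.
(a,b)_2: α=-14, β=-4; u≡1, v≡3 (mod 8); ε(u)ε(v)=0·1, αω(v)=-14·1, βω(u)=-4·0; sum ≡ 0  ⇒  +1.
(a,b)_13: α=-2, u≡12; β=0, v≡9 (mod 13); (12|13)=+1, (9|13)=+1; sign (−1)^0·+1^0·+1^-2 = +1.
(a,b)_3: α=-4, u≡1; β=2, v≡2 (mod 3); (1|3)=+1, (2|3)=-1; sign (−1)^0·+1^2·-1^-4 = +1.
(a,b)_5: α=-4, u≡1; β=-4, v≡2 (mod 5); (1|5)=+1, (2|5)=-1; sign (−1)^0·+1^-4·-1^-4 = +1.
(a,b)_19: α=3, u≡15; β=1, v≡12 (mod 19); (15|19)=-1, (12|19)=-1; sign (−1)^1·-1^1·-1^3 = -1.
(a,b)_23: α=3, u≡8; β=1, v≡19 (mod 23); (8|23)=+1, (19|23)=-1; sign (−1)^1·+1^1·-1^3 = +1.
(a,b)_∞: sgn(-81719)=−, sgn(13547)=+, so +1.
Ram(-81719, 13547) = {11, 19}; no ℚ_11-point on the conic.

[11, 19]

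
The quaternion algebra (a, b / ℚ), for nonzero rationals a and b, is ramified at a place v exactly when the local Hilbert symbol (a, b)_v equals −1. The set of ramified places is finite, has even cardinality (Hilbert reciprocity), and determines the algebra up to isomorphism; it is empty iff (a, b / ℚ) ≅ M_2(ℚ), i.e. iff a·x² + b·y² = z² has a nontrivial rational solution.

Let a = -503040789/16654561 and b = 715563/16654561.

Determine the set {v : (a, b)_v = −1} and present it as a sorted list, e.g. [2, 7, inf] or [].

(a, b) ≡ (-30229, 43) mod (ℚ^×)²; places V = {2, 3, 7, 11, 19, 37, 43, 53, ∞}.
(a,b)_37: α=1, u≡36; β=0, v≡2 (mod 37); (36|37)=+1, (2|37)=-1; sign (−1)^0·+1^0·-1^1 = -1.
(a,b)_19: α=1, u≡5; β=0, v≡5 (mod 19); (5|19)=+1, (5|19)=+1; sign (−1)^0·+1^0·+1^1 = +1.
(a,b)_2: α=0, β=0; u≡3, v≡3 (mod 8); ε(u)ε(v)=1·1, αω(v)=0·1, βω(u)=0·1; sum ≡ 1  ⇒  -1.
(a,b)_7: α=-2, u≡2; β=-2, v≡4 (mod 7); (2|7)=+1, (4|7)=+1; sign (−1)^0·+1^-2·+1^-2 = +1.
(a,b)_∞: sgn(-30229)=−, sgn(43)=+, so +1.
(a,b)_53: α=-2, u≡20; β=-2, v≡44 (mod 53); (20|53)=-1, (44|53)=+1; sign (−1)^0·-1^-2·+1^-2 = +1.
(a,b)_43: α=3, u≡5; β=3, v≡14 (mod 43); (5|43)=-1, (14|43)=+1; sign (−1)^1·-1^3·+1^3 = +1.
(a,b)_11: α=-2, u≡10; β=-2, v≡10 (mod 11); (10|11)=-1, (10|11)=-1; sign (−1)^0·-1^-2·-1^-2 = +1.
(a,b)_3: α=2, u≡2; β=2, v≡1 (mod 3); (2|3)=-1, (1|3)=+1; sign (−1)^0·-1^2·+1^2 = +1.
(-30229, 43 / ℚ) ramifies at {2, 37}: a division algebra.

[2, 37]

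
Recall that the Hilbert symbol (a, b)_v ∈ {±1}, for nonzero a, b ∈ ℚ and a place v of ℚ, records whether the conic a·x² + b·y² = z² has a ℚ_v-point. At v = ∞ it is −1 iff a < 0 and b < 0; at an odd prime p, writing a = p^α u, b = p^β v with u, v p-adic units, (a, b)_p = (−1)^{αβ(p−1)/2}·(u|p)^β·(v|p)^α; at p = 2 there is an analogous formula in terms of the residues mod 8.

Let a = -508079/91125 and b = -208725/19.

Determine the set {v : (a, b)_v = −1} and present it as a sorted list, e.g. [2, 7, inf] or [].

[3, 13, 19, inf]

(a, b) ≡ (-20995, -1311) mod (ℚ^×)²; places V = {2, 3, 5, 11, 13, 17, 19, 23, ∞}.
(a,b)_3: α=-6, u≡2; β=1, v≡1 (mod 3); (2|3)=-1, (1|3)=+1; sign (−1)^0·-1^1·+1^-6 = -1.
(a,b)_13: α=1, u≡1; β=0, v≡7 (mod 13); (1|13)=+1, (7|13)=-1; sign (−1)^0·+1^0·-1^1 = -1.
(a,b)_∞: sgn(-20995)=−, sgn(-1311)=−, so -1.
(a,b)_19: α=1, u≡11; β=-1, v≡9 (mod 19); (11|19)=+1, (9|19)=+1; sign (−1)^1·+1^-1·+1^1 = -1.
(a,b)_2: α=0, β=0; u≡5, v≡1 (mod 8); ε(u)ε(v)=0·0, αω(v)=0·0, βω(u)=0·1; sum ≡ 0  ⇒  +1.
(a,b)_23: α=0, u≡9; β=1, v≡9 (mod 23); (9|23)=+1, (9|23)=+1; sign (−1)^0·+1^1·+1^0 = +1.
(a,b)_5: α=-3, u≡4; β=2, v≡4 (mod 5); (4|5)=+1, (4|5)=+1; sign (−1)^0·+1^2·+1^-3 = +1.
(a,b)_17: α=1, u≡10; β=0, v≡9 (mod 17); (10|17)=-1, (9|17)=+1; sign (−1)^0·-1^0·+1^1 = +1.
(a,b)_11: α=2, u≡3; β=2, v≡3 (mod 11); (3|11)=+1, (3|11)=+1; sign (−1)^0·+1^2·+1^2 = +1.
|Ram(-20995, -1311)| = 4, even; anisotropic at {3, 13, 19, ∞}.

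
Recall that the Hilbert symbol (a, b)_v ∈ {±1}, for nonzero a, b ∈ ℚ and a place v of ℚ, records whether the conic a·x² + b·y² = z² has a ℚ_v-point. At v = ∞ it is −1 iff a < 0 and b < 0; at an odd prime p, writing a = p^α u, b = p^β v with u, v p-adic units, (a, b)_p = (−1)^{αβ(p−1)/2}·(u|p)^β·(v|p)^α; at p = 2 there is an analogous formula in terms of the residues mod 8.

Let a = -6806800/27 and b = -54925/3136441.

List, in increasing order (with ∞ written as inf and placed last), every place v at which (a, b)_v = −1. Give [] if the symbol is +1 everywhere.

(a, b) ≡ (-51051, -13) mod (ℚ^×)²; places V = {2, 3, 5, 7, 11, 13, 17, 23, ∞}.
(a,b)_3: α=-3, u≡2; β=0, v≡2 (mod 3); (2|3)=-1, (2|3)=-1; sign (−1)^0·-1^0·-1^-3 = -1.
(a,b)_5: α=2, u≡4; β=2, v≡3 (mod 5); (4|5)=+1, (3|5)=-1; sign (−1)^0·+1^2·-1^2 = +1.
(a,b)_11: α=1, u≡1; β=-2, v≡4 (mod 11); (1|11)=+1, (4|11)=+1; sign (−1)^0·+1^-2·+1^1 = +1.
(a,b)_23: α=0, u≡1; β=-2, v≡14 (mod 23); (1|23)=+1, (14|23)=-1; sign (−1)^0·+1^-2·-1^0 = +1.
(a,b)_17: α=1, u≡12; β=0, v≡4 (mod 17); (12|17)=-1, (4|17)=+1; sign (−1)^0·-1^0·+1^1 = +1.
(a,b)_7: α=1, u≡2; β=-2, v≡4 (mod 7); (2|7)=+1, (4|7)=+1; sign (−1)^0·+1^-2·+1^1 = +1.
(a,b)_∞: sgn(-51051)=−, sgn(-13)=−, so -1.
(a,b)_2: α=4, β=0; u≡5, v≡3 (mod 8); ε(u)ε(v)=0·1, αω(v)=4·1, βω(u)=0·1; sum ≡ 0  ⇒  +1.
(a,b)_13: α=1, u≡1; β=3, v≡3 (mod 13); (1|13)=+1, (3|13)=+1; sign (−1)^0·+1^3·+1^1 = +1.
|Ram(-51051, -13)| = 2, even; anisotropic at {3, ∞}.

[3, inf]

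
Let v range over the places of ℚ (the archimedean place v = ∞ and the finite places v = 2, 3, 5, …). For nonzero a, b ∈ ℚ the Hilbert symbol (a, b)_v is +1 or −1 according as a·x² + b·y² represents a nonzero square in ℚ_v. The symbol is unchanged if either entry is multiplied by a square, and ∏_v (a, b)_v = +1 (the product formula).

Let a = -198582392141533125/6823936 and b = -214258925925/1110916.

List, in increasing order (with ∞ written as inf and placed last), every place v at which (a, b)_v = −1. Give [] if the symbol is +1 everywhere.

Mod squares: a ≡ -14858, b ≡ -1653. Check v ∈ {∞, 2, 3, 5, 7, 11, 17, 19, 23, 29, 31}.
v=5: a=5^4·(≡2), b=5^2·(≡3) mod 5; (2|5)=-1, (3|5)=-1; (−1)^{4·2·2}·(-1)^2·(-1)^4 = +1.
v=17: a=17^-1·(≡12), b=17^-2·(≡1) mod 17; (12|17)=-1, (1|17)=+1; (−1)^{-1·-2·8}·(-1)^-2·(+1)^-1 = +1.
v=31: a=31^0·(≡15), b=31^-2·(≡15) mod 31; (15|31)=-1, (15|31)=-1; (−1)^{0·-2·15}·(-1)^-2·(-1)^0 = +1.
v=19: a=19^1·(≡1), b=19^1·(≡18) mod 19; (1|19)=+1, (18|19)=-1; (−1)^{1·1·9}·(+1)^1·(-1)^1 = +1.
v=∞: -14858 < 0 and -1653 < 0  ⇒  (a,b)_∞ = -1.
v=11: a=11^4·(≡4), b=11^2·(≡2) mod 11; (4|11)=+1, (2|11)=-1; (−1)^{4·2·5}·(+1)^2·(-1)^4 = +1.
v=7: a=7^-2·(≡5), b=7^0·(≡6) mod 7; (5|7)=-1, (6|7)=-1; (−1)^{-2·0·3}·(-1)^0·(-1)^-2 = +1.
v=3: a=3^10·(≡1), b=3^5·(≡1) mod 3; (1|3)=+1, (1|3)=+1; (−1)^{10·5·1}·(+1)^5·(+1)^10 = +1.
v=23: a=23^1·(≡19), b=23^2·(≡4) mod 23; (19|23)=-1, (4|23)=+1; (−1)^{1·2·11}·(-1)^2·(+1)^1 = +1.
v=2: v_2(a)=-13, v_2(b)=-2; units ≡ 3, 3 (mod 8); ε·ε+αω+βω = 1·1+-13·1+-2·1 ≡ 0  ⇒  (a,b)_2 = +1.
v=29: a=29^2·(≡15), b=29^1·(≡20) mod 29; (15|29)=-1, (20|29)=+1; (−1)^{2·1·14}·(-1)^1·(+1)^2 = -1.
(-14858, -1653 / ℚ) ramifies at {29, ∞}: a division algebra.

[29, inf]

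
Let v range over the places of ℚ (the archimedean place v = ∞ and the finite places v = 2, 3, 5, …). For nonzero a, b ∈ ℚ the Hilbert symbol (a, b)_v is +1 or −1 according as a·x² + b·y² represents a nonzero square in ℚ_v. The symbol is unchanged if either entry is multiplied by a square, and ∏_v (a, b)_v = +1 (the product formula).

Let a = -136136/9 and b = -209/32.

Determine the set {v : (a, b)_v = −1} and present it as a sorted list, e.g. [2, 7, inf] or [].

[2, 11, 13, 17, 19, inf]

(a, b) ≡ (-34034, -418) mod (ℚ^×)²; places V = {2, 3, 7, 11, 13, 17, 19, ∞}.
(a,b)_2: α=3, β=-5; u≡7, v≡7 (mod 8); ε(u)ε(v)=1·1, αω(v)=3·0, βω(u)=-5·0; sum ≡ 1  ⇒  -1.
(a,b)_7: α=1, u≡6; β=0, v≡2 (mod 7); (6|7)=-1, (2|7)=+1; sign (−1)^0·-1^0·+1^1 = +1.
(a,b)_11: α=1, u≡6; β=1, v≡8 (mod 11); (6|11)=-1, (8|11)=-1; sign (−1)^1·-1^1·-1^1 = -1.
(a,b)_∞: sgn(-34034)=−, sgn(-418)=−, so -1.
(a,b)_3: α=-2, u≡1; β=0, v≡2 (mod 3); (1|3)=+1, (2|3)=-1; sign (−1)^0·+1^0·-1^-2 = +1.
(a,b)_19: α=0, u≡2; β=1, v≡5 (mod 19); (2|19)=-1, (5|19)=+1; sign (−1)^0·-1^1·+1^0 = -1.
(a,b)_17: α=1, u≡15; β=0, v≡11 (mod 17); (15|17)=+1, (11|17)=-1; sign (−1)^0·+1^0·-1^1 = -1.
(a,b)_13: α=1, u≡5; β=0, v≡2 (mod 13); (5|13)=-1, (2|13)=-1; sign (−1)^0·-1^0·-1^1 = -1.
Ram(-34034, -418) = {2, 11, 13, 17, 19, ∞}; no ℚ_2-point on the conic.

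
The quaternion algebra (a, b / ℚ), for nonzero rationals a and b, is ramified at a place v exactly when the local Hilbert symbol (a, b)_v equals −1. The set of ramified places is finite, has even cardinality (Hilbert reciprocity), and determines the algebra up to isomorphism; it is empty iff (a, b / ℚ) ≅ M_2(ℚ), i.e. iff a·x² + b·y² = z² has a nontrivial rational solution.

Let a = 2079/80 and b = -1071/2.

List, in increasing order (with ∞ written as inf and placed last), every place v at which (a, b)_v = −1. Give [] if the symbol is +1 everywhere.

(a, b) ≡ (1155, -238) mod (ℚ^×)²; places V = {2, 3, 5, 7, 11, 17, ∞}.
(a,b)_2: α=-4, β=-1; u≡3, v≡1 (mod 8); ε(u)ε(v)=1·0, αω(v)=-4·0, βω(u)=-1·1; sum ≡ 1  ⇒  -1.
(a,b)_7: α=1, u≡1; β=1, v≡4 (mod 7); (1|7)=+1, (4|7)=+1; sign (−1)^1·+1^1·+1^1 = -1.
(a,b)_∞: sgn(1155)=+, sgn(-238)=−, so +1.
(a,b)_3: α=3, u≡1; β=2, v≡2 (mod 3); (1|3)=+1, (2|3)=-1; sign (−1)^0·+1^2·-1^3 = -1.
(a,b)_5: α=-1, u≡4; β=0, v≡2 (mod 5); (4|5)=+1, (2|5)=-1; sign (−1)^0·+1^0·-1^-1 = -1.
(a,b)_17: α=0, u≡16; β=1, v≡11 (mod 17); (16|17)=+1, (11|17)=-1; sign (−1)^0·+1^1·-1^0 = +1.
(a,b)_11: α=1, u≡8; β=0, v≡9 (mod 11); (8|11)=-1, (9|11)=+1; sign (−1)^0·-1^0·+1^1 = +1.
(1155, -238 / ℚ) ramifies at {2, 3, 5, 7}: a division algebra.

[2, 3, 5, 7]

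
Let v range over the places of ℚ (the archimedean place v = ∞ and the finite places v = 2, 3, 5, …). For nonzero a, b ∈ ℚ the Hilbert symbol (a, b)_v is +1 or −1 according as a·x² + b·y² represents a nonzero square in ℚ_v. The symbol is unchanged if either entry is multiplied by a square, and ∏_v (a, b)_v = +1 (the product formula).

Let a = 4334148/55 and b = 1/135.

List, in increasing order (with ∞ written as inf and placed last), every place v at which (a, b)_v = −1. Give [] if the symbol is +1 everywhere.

[2, 13]

(a, b) ≡ (15015, 15) mod (ℚ^×)²; places V = {2, 3, 5, 7, 11, 13, ∞}.
(a,b)_∞: sgn(15015)=+, sgn(15)=+, so +1.
(a,b)_5: α=-1, u≡3; β=-1, v≡3 (mod 5); (3|5)=-1, (3|5)=-1; sign (−1)^0·-1^-1·-1^-1 = +1.
(a,b)_3: α=5, u≡1; β=-3, v≡2 (mod 3); (1|3)=+1, (2|3)=-1; sign (−1)^1·+1^-3·-1^5 = +1.
(a,b)_7: α=3, u≡6; β=0, v≡4 (mod 7); (6|7)=-1, (4|7)=+1; sign (−1)^0·-1^0·+1^3 = +1.
(a,b)_2: α=2, β=0; u≡7, v≡7 (mod 8); ε(u)ε(v)=1·1, αω(v)=2·0, βω(u)=0·0; sum ≡ 1  ⇒  -1.
(a,b)_13: α=1, u≡8; β=0, v≡8 (mod 13); (8|13)=-1, (8|13)=-1; sign (−1)^0·-1^0·-1^1 = -1.
(a,b)_11: α=-1, u≡1; β=0, v≡4 (mod 11); (1|11)=+1, (4|11)=+1; sign (−1)^0·+1^0·+1^-1 = +1.
|Ram(15015, 15)| = 2, even; anisotropic at {2, 13}.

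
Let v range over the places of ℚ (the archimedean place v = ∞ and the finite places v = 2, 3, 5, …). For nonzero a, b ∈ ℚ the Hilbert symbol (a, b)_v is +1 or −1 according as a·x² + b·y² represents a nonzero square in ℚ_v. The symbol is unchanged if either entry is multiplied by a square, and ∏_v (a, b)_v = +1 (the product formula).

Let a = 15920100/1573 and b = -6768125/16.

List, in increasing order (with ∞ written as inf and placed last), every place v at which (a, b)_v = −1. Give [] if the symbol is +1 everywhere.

(a, b) ≡ (13, -221) mod (ℚ^×)²; places V = {2, 3, 5, 7, 11, 13, 17, 19, ∞}.
(a,b)_∞: sgn(13)=+, sgn(-221)=−, so +1.
(a,b)_5: α=2, u≡3; β=4, v≡1 (mod 5); (3|5)=-1, (1|5)=+1; sign (−1)^0·-1^4·+1^2 = +1.
(a,b)_2: α=2, β=-4; u≡5, v≡3 (mod 8); ε(u)ε(v)=0·1, αω(v)=2·1, βω(u)=-4·1; sum ≡ 0  ⇒  +1.
(a,b)_3: α=2, u≡1; β=0, v≡1 (mod 3); (1|3)=+1, (1|3)=+1; sign (−1)^0·+1^0·+1^2 = +1.
(a,b)_7: α=2, u≡6; β=2, v≡3 (mod 7); (6|7)=-1, (3|7)=-1; sign (−1)^0·-1^2·-1^2 = +1.
(a,b)_11: α=-2, u≡10; β=0, v≡2 (mod 11); (10|11)=-1, (2|11)=-1; sign (−1)^0·-1^0·-1^-2 = +1.
(a,b)_19: α=2, u≡14; β=0, v≡7 (mod 19); (14|19)=-1, (7|19)=+1; sign (−1)^0·-1^0·+1^2 = +1.
(a,b)_13: α=-1, u≡10; β=1, v≡4 (mod 13); (10|13)=+1, (4|13)=+1; sign (−1)^0·+1^1·+1^-1 = +1.
(a,b)_17: α=0, u≡16; β=1, v≡2 (mod 17); (16|17)=+1, (2|17)=+1; sign (−1)^0·+1^1·+1^0 = +1.
Ram(a, b) = ∅: the form 13·x² + -221·y² − z² is isotropic over every ℚ_v, so by Hasse–Minkowski it is isotropic over ℚ.

[]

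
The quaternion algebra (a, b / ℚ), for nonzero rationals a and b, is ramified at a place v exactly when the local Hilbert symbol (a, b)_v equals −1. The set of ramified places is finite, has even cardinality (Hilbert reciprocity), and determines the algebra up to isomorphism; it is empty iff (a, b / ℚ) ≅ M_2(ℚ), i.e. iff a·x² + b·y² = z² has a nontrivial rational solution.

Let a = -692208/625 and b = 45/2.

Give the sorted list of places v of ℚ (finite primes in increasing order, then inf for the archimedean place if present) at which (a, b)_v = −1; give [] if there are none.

Mod squares: a ≡ -4807, b ≡ 10. Check v ∈ {∞, 2, 3, 5, 11, 19, 23}.
v=∞: -4807 < 0 and 10 > 0  ⇒  (a,b)_∞ = +1.
v=3: a=3^2·(≡2), b=3^2·(≡1) mod 3; (2|3)=-1, (1|3)=+1; (−1)^{2·2·1}·(-1)^2·(+1)^2 = +1.
v=23: a=23^1·(≡20), b=23^0·(≡11) mod 23; (20|23)=-1, (11|23)=-1; (−1)^{1·0·11}·(-1)^0·(-1)^1 = -1.
v=19: a=19^1·(≡14), b=19^0·(≡13) mod 19; (14|19)=-1, (13|19)=-1; (−1)^{1·0·9}·(-1)^0·(-1)^1 = -1.
v=11: a=11^1·(≡4), b=11^0·(≡6) mod 11; (4|11)=+1, (6|11)=-1; (−1)^{1·0·5}·(+1)^0·(-1)^1 = -1.
v=5: a=5^-4·(≡2), b=5^1·(≡2) mod 5; (2|5)=-1, (2|5)=-1; (−1)^{-4·1·2}·(-1)^1·(-1)^-4 = -1.
v=2: v_2(a)=4, v_2(b)=-1; units ≡ 1, 5 (mod 8); ε·ε+αω+βω = 0·0+4·1+-1·0 ≡ 0  ⇒  (a,b)_2 = +1.
|Ram(-4807, 10)| = 4, even; anisotropic at {5, 11, 19, 23}.

[5, 11, 19, 23]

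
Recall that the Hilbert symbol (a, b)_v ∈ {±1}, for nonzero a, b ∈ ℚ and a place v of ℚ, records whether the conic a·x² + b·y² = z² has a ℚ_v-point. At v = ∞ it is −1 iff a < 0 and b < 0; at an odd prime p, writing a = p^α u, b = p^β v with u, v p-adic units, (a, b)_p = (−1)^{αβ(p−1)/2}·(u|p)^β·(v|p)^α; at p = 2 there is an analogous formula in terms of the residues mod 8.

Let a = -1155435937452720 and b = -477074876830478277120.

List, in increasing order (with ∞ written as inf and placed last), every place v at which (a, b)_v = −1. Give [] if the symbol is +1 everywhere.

(a, b) ≡ (-595, -53130) mod (ℚ^×)²; places V = {2, 3, 5, 7, 11, 17, 23, ∞}.
(a,b)_7: α=1, u≡6; β=1, v≡6 (mod 7); (6|7)=-1, (6|7)=-1; sign (−1)^1·-1^1·-1^1 = -1.
(a,b)_17: α=3, u≡13; β=4, v≡3 (mod 17); (13|17)=+1, (3|17)=-1; sign (−1)^0·+1^4·-1^3 = -1.
(a,b)_5: α=1, u≡1; β=1, v≡1 (mod 5); (1|5)=+1, (1|5)=+1; sign (−1)^0·+1^1·+1^1 = +1.
(a,b)_∞: sgn(-595)=−, sgn(-53130)=−, so -1.
(a,b)_23: α=2, u≡16; β=3, v≡8 (mod 23); (16|23)=+1, (8|23)=+1; sign (−1)^0·+1^3·+1^2 = +1.
(a,b)_3: α=8, u≡2; β=9, v≡2 (mod 3); (2|3)=-1, (2|3)=-1; sign (−1)^0·-1^9·-1^8 = -1.
(a,b)_2: α=4, β=9; u≡5, v≡3 (mod 8); ε(u)ε(v)=0·1, αω(v)=4·1, βω(u)=9·1; sum ≡ 1  ⇒  -1.
(a,b)_11: α=2, u≡2; β=3, v≡8 (mod 11); (2|11)=-1, (8|11)=-1; sign (−1)^0·-1^3·-1^2 = -1.
Ram(-595, -53130) = {2, 3, 7, 11, 17, ∞}; no ℚ_2-point on the conic.

[2, 3, 7, 11, 17, inf]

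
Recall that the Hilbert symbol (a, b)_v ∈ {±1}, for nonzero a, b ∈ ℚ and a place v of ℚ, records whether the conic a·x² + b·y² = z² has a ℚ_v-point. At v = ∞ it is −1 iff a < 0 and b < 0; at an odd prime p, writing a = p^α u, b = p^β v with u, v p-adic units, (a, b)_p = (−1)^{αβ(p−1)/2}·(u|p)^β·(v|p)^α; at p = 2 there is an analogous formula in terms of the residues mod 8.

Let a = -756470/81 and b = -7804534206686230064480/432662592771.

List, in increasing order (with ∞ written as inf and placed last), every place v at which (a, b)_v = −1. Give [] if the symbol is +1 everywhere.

(a, b) ≡ (-1430, -27170) mod (ℚ^×)²; places V = {2, 3, 5, 11, 13, 19, 23, ∞}.
(a,b)_23: α=2, u≡15; β=-2, v≡1 (mod 23); (15|23)=-1, (1|23)=+1; sign (−1)^0·-1^-2·+1^2 = +1.
(a,b)_2: α=1, β=5; u≡5, v≡7 (mod 8); ε(u)ε(v)=0·1, αω(v)=1·0, βω(u)=5·1; sum ≡ 1  ⇒  -1.
(a,b)_5: α=1, u≡1; β=1, v≡4 (mod 5); (1|5)=+1, (4|5)=+1; sign (−1)^0·+1^1·+1^1 = +1.
(a,b)_3: α=-4, u≡1; β=-16, v≡1 (mod 3); (1|3)=+1, (1|3)=+1; sign (−1)^0·+1^-16·+1^-4 = +1.
(a,b)_19: α=0, u≡3; β=-1, v≡12 (mod 19); (3|19)=-1, (12|19)=-1; sign (−1)^0·-1^-1·-1^0 = -1.
(a,b)_11: α=1, u≡6; β=5, v≡9 (mod 11); (6|11)=-1, (9|11)=+1; sign (−1)^1·-1^5·+1^1 = +1.
(a,b)_∞: sgn(-1430)=−, sgn(-27170)=−, so -1.
(a,b)_13: α=1, u≡8; β=13, v≡4 (mod 13); (8|13)=-1, (4|13)=+1; sign (−1)^0·-1^13·+1^1 = -1.
|Ram(-1430, -27170)| = 4, even; anisotropic at {2, 13, 19, ∞}.

[2, 13, 19, inf]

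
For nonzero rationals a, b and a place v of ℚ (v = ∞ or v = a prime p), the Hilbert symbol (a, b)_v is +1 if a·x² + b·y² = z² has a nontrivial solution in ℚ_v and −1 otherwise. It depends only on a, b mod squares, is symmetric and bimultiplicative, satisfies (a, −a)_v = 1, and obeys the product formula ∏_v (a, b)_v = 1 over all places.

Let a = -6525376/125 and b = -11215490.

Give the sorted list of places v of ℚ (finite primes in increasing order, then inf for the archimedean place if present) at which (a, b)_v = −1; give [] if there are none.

Mod squares: a ≡ -509795, b ≡ -92690. Check v ∈ {∞, 2, 5, 11, 13, 23, 31}.
v=31: a=31^1·(≡25), b=31^1·(≡11) mod 31; (25|31)=+1, (11|31)=-1; (−1)^{1·1·15}·(+1)^1·(-1)^1 = +1.
v=23: a=23^1·(≡20), b=23^1·(≡16) mod 23; (20|23)=-1, (16|23)=+1; (−1)^{1·1·11}·(-1)^1·(+1)^1 = +1.
v=13: a=13^1·(≡7), b=13^1·(≡2) mod 13; (7|13)=-1, (2|13)=-1; (−1)^{1·1·6}·(-1)^1·(-1)^1 = +1.
v=∞: -509795 < 0 and -92690 < 0  ⇒  (a,b)_∞ = -1.
v=2: v_2(a)=6, v_2(b)=1; units ≡ 5, 7 (mod 8); ε·ε+αω+βω = 0·1+6·0+1·1 ≡ 1  ⇒  (a,b)_2 = -1.
v=5: a=5^-3·(≡4), b=5^1·(≡2) mod 5; (4|5)=+1, (2|5)=-1; (−1)^{-3·1·2}·(+1)^1·(-1)^-3 = -1.
v=11: a=11^1·(≡9), b=11^2·(≡7) mod 11; (9|11)=+1, (7|11)=-1; (−1)^{1·2·5}·(+1)^2·(-1)^1 = -1.
Ram(-509795, -92690) = {2, 5, 11, ∞}; no ℚ_2-point on the conic.

[2, 5, 11, inf]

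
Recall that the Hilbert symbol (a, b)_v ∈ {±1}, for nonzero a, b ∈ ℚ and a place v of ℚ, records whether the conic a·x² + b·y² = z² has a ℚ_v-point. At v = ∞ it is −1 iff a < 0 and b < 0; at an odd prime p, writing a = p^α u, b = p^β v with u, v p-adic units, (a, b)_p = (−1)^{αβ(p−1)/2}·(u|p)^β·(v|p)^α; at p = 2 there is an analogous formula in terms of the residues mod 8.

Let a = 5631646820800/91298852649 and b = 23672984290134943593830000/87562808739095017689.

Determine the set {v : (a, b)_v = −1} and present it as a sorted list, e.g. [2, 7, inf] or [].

(a, b) ≡ (23023, 23) mod (ℚ^×)²; places V = {2, 3, 5, 7, 11, 13, 17, 19, 23, 31, 37, ∞}.
(a,b)_31: α=-2, u≡12; β=-4, v≡23 (mod 31); (12|31)=-1, (23|31)=-1; sign (−1)^0·-1^-4·-1^-2 = +1.
(a,b)_11: α=1, u≡3; β=2, v≡9 (mod 11); (3|11)=+1, (9|11)=+1; sign (−1)^0·+1^2·+1^1 = +1.
(a,b)_2: α=6, β=4; u≡7, v≡7 (mod 8); ε(u)ε(v)=1·1, αω(v)=6·0, βω(u)=4·0; sum ≡ 1  ⇒  -1.
(a,b)_7: α=1, u≡6; β=6, v≡1 (mod 7); (6|7)=-1, (1|7)=+1; sign (−1)^0·-1^6·+1^1 = +1.
(a,b)_3: α=-6, u≡1; β=-12, v≡2 (mod 3); (1|3)=+1, (2|3)=-1; sign (−1)^0·+1^-12·-1^-6 = +1.
(a,b)_37: α=0, u≡30; β=-2, v≡2 (mod 37); (30|37)=+1, (2|37)=-1; sign (−1)^0·+1^-2·-1^0 = +1.
(a,b)_∞: sgn(23023)=+, sgn(23)=+, so +1.
(a,b)_17: α=2, u≡3; β=2, v≡10 (mod 17); (3|17)=-1, (10|17)=-1; sign (−1)^0·-1^2·-1^2 = +1.
(a,b)_23: α=3, u≡18; β=7, v≡1 (mod 23); (18|23)=+1, (1|23)=+1; sign (−1)^1·+1^7·+1^3 = -1.
(a,b)_19: α=-4, u≡12; β=-4, v≡17 (mod 19); (12|19)=-1, (17|19)=+1; sign (−1)^0·-1^-4·+1^-4 = +1.
(a,b)_5: α=2, u≡3; β=4, v≡2 (mod 5); (3|5)=-1, (2|5)=-1; sign (−1)^0·-1^4·-1^2 = +1.
(a,b)_13: α=1, u≡4; β=2, v≡3 (mod 13); (4|13)=+1, (3|13)=+1; sign (−1)^0·+1^2·+1^1 = +1.
Ram(23023, 23) = {2, 23}; no ℚ_2-point on the conic.

[2, 23]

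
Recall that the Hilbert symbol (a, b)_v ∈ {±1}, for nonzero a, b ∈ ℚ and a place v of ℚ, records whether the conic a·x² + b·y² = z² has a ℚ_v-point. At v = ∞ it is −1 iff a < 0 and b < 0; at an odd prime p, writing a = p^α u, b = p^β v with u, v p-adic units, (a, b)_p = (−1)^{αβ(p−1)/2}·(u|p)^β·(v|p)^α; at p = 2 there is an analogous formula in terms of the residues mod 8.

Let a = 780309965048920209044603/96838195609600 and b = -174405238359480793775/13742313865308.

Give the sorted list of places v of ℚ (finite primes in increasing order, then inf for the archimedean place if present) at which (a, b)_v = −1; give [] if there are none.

(a, b) ≡ (6923, -131537) mod (ℚ^×)²; places V = {2, 3, 5, 7, 11, 17, 19, 23, 29, 31, 43, ∞}.
(a,b)_23: α=1, u≡6; β=1, v≡18 (mod 23); (6|23)=+1, (18|23)=+1; sign (−1)^1·+1^1·+1^1 = -1.
(a,b)_5: α=-2, u≡2; β=2, v≡3 (mod 5); (2|5)=-1, (3|5)=-1; sign (−1)^0·-1^2·-1^-2 = +1.
(a,b)_3: α=0, u≡2; β=-12, v≡1 (mod 3); (2|3)=-1, (1|3)=+1; sign (−1)^0·-1^-12·+1^0 = +1.
(a,b)_2: α=-22, β=-2; u≡3, v≡7 (mod 8); ε(u)ε(v)=1·1, αω(v)=-22·0, βω(u)=-2·1; sum ≡ 1  ⇒  -1.
(a,b)_29: α=4, u≡15; β=2, v≡1 (mod 29); (15|29)=-1, (1|29)=+1; sign (−1)^0·-1^2·+1^4 = +1.
(a,b)_19: α=4, u≡11; β=3, v≡15 (mod 19); (11|19)=+1, (15|19)=-1; sign (−1)^0·+1^3·-1^4 = +1.
(a,b)_43: α=1, u≡7; β=1, v≡32 (mod 43); (7|43)=-1, (32|43)=-1; sign (−1)^1·-1^1·-1^1 = -1.
(a,b)_17: α=4, u≡9; β=4, v≡4 (mod 17); (9|17)=+1, (4|17)=+1; sign (−1)^0·+1^4·+1^4 = +1.
(a,b)_∞: sgn(6923)=+, sgn(-131537)=−, so +1.
(a,b)_31: α=-4, u≡20; β=-4, v≡24 (mod 31); (20|31)=+1, (24|31)=-1; sign (−1)^0·+1^-4·-1^-4 = +1.
(a,b)_11: α=4, u≡5; β=4, v≡3 (mod 11); (5|11)=+1, (3|11)=+1; sign (−1)^0·+1^4·+1^4 = +1.
(a,b)_7: α=1, u≡2; β=-1, v≡1 (mod 7); (2|7)=+1, (1|7)=+1; sign (−1)^1·+1^-1·+1^1 = -1.
|Ram(6923, -131537)| = 4, even; anisotropic at {2, 7, 23, 43}.

[2, 7, 23, 43]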